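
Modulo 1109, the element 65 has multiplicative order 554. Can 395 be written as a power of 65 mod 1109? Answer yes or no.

395 ∈ ⟨65⟩ iff 395^554 ≡ 1 (mod 1109), since |⟨65⟩| = 554.
395^554 mod 1109 = 1108.
Since 1108 ≠ 1, 395 does not lie in the subgroup.

no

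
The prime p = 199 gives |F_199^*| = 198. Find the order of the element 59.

66

The order of 59 must divide p − 1 = 198 = 2 · 3^2 · 11.
Divisors: 1, 2, 3, 6, 9, 11, 18, 22, 33, 66, 99, 198.
Check each in increasing order: 59^1 ≡ 59;  59^2 ≡ 98;  59^3 ≡ 11;  59^6 ≡ 121;  59^9 ≡ 137;  59^11 ≡ 93;  59^18 ≡ 63;  59^22 ≡ 92;  59^33 ≡ 198;  59^66 ≡ 1.
Smallest exponent giving 1 is 66.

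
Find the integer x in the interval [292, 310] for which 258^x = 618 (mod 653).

307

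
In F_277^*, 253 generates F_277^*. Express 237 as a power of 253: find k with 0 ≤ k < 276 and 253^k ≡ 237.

Baby-step giant-step with m = ceil(sqrt(276)) = 17.
Baby table (253^j mod 277 for j=0..16):
  0:1  1:253  2:22  3:26  4:207  5:18  6:122  7:119
  8:191  9:125  10:47  11:257  12:203  13:114  14:34  15:15
  16:194
Giant step factor: 253^(-17) ≡ 115 (mod 277).
Scan 237·115^i mod 277 for i = 0, 1, …:
  i=0: 237   i=1: 109   i=2: 70   i=3: 17
  i=4: 16   i=5: 178   i=6: 249   i=7: 104
  i=8: 49   i=9: 95   i=10: 122
Match at i=10, j=6: k = 10·17 + 6 = 176.

176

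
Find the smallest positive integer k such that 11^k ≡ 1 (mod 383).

382

The order of 11 must divide p − 1 = 382 = 2 · 191.
Divisors: 1, 2, 191, 382.
Check each in increasing order: 11^1 ≡ 11;  11^2 ≡ 121;  11^191 ≡ 382;  11^382 ≡ 1.
Smallest exponent giving 1 is 382.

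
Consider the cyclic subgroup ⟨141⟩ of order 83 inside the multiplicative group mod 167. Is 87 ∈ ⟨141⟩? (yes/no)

yes

87 ∈ ⟨141⟩ iff 87^83 ≡ 1 (mod 167), since |⟨141⟩| = 83.
87^83 mod 167 = 1.
Since 1 = 1, 87 lies in the subgroup.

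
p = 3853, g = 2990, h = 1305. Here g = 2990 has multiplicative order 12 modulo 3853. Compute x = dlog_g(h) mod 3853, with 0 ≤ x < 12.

Successive powers of 2990 modulo 3853:
  2990^0=1  2990^1=2990  2990^2=1140  2990^3=2548  2990^4=1139  2990^5=3411
  2990^6=3852  2990^7=863  2990^8=2713  2990^9=1305
So 2990^9 ≡ 1305 (mod 3853), giving x = 9.

9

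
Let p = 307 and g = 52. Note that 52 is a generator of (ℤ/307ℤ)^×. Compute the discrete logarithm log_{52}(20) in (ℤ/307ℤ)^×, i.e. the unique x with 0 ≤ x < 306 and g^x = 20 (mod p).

289

Baby-step giant-step with m = ceil(sqrt(306)) = 18.
Baby table (52^j mod 307 for j=0..17):
  0:1  1:52  2:248  3:2  4:104  5:189  6:4  7:208
  8:71  9:8  10:109  11:142  12:16  13:218  14:284  15:32
  16:129  17:261
Giant step factor: 52^(-18) ≡ 24 (mod 307).
Scan 20·24^i mod 307 for i = 0, 1, …:
  i=0: 20   i=1: 173   i=2: 161   i=3: 180
  i=4: 22   i=5: 221   i=6: 85   i=7: 198
  i=8: 147   i=9: 151     …   i=15: 258
  i=16: 52
Match at i=16, j=1: x = 16·18 + 1 = 289.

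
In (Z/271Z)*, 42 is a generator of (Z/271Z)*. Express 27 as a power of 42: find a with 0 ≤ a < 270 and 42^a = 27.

27

Successive powers of 42 modulo 271:
  42^0=1  42^1=42  42^2=138  42^3=105  42^4=74  42^5=127
  42^6=185  42^7=182  42^8=56  42^9=184  42^10=140  42^11=189
  42^12=79  42^13=66  42^14=62  42^15=165  42^16=155  42^17=6
  42^18=252  42^19=15  42^20=88  42^21=173  42^22=220  42^23=26
  42^24=8  42^25=65  42^26=20  42^27=27
So 42^27 ≡ 27 (mod 271), giving a = 27.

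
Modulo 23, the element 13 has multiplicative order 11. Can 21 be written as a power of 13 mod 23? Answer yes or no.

no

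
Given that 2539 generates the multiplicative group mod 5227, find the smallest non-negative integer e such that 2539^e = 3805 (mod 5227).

Baby-step giant-step with m = ceil(sqrt(5226)) = 73.
Baby table (2539^j mod 5227 for j=0..72):
  0:1  1:2539  2:1630  3:4013  4:1584  5:2213  6:5009  7:560
  8:96  9:3302  10:4897  11:3677  12:481  13:3368  14:5207  15:1490
  16:3989  17:3372  18:4909  19:2783  20:4360  21:4481  22:3307  23:1911
  24:1373  25:4865  26:834  27:591  28:400  29:1562  30:3852  31:511
  32:1133  33:1837  34:1659  35:4466  36:1811  37:3596  38:3902  39:2013
  40:4228  41:3861  42:2454  43:122  44:1365  45:234  46:3475  47:5076
  48:3409  49:4766  50:369  51:1258  52:365  53:1556  54:4299  55:1185
  56:3190  57:2787  58:4062  59:547  60:3678  61:3020  62:4998  63:3993
  64:3074  65:975  66:3154  67:242  68:2879  69:2435  70:4151  71:1757
  72:2392
Giant step factor: 2539^(-73) ≡ 527 (mod 5227).
Scan 3805·527^i mod 5227 for i = 0, 1, …:
  i=0: 3805   i=1: 3294   i=2: 574   i=3: 4559
  i=4: 3400   i=5: 4166   i=6: 142   i=7: 1656
  i=8: 5030   i=9: 721     …   i=32: 1029
  i=33: 3902
Match at i=33, j=38: e = 33·73 + 38 = 2447.

2447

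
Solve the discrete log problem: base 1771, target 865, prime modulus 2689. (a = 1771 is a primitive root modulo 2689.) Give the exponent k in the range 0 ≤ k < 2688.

2339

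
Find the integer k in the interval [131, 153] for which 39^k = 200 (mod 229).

Compute 39^131 mod 229 = 119, then multiply by 39 repeatedly:
  39^131=119  39^132=61  39^133=89  39^134=36  39^135=30
  39^136=25  39^137=59  39^138=11  39^139=200
Found 200 at exponent 139.

139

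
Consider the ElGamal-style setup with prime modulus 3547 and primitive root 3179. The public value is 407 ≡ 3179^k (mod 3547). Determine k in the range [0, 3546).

2734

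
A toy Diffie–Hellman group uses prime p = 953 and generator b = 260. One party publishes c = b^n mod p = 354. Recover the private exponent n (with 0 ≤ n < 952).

Baby-step giant-step with m = ceil(sqrt(952)) = 31.
Baby table (260^j mod 953 for j=0..30):
  0:1  1:260  2:890  3:774  4:157  5:794  6:592  7:487
  8:824  9:768  10:503  11:219  12:713  13:498  14:825  15:75
  16:440  17:40  18:870  19:339  20:464  21:562  22:311  23:808
  24:420  25:558  26:224  27:107  28:183  29:883  30:860
Giant step factor: 260^(-31) ≡ 502 (mod 953).
Scan 354·502^i mod 953 for i = 0, 1, …:
  i=0: 354   i=1: 450   i=2: 39   i=3: 518
  i=4: 820   i=5: 897   i=6: 478   i=7: 753
  i=8: 618   i=9: 511     …   i=15: 620
  i=16: 562
Match at i=16, j=21: n = 16·31 + 21 = 517.

517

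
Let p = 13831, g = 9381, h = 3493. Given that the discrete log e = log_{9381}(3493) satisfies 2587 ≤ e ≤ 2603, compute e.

2597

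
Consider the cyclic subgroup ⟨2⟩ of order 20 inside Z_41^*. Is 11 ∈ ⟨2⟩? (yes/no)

⟨2⟩ has order 20; its elements mod 41 are {1, 2, 4, 5, 8, 9, 10, 16, 18, 20, 21, 23, 25, 31, 32, 33, 36, 37, 39, 40}.
11 is not in this set.

no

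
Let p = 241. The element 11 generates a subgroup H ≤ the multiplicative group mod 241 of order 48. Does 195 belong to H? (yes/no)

195 ∈ ⟨11⟩ iff 195^48 ≡ 1 (mod 241), since |⟨11⟩| = 48.
195^48 mod 241 = 87.
Since 87 ≠ 1, 195 does not lie in the subgroup.

no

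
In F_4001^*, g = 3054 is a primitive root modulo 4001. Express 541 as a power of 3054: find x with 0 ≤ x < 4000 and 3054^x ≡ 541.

Baby-step giant-step with m = ceil(sqrt(4000)) = 64.
Baby table (3054^j mod 4001 for j=0..63):
  0:1  1:3054  2:585  3:2144  4:2140  5:1927  6:3588  7:3014
  8:2456  9:2750  10:401  11:348  12:2527  13:3530  14:1926  15:534
  16:2429  17:312  18:610  19:2475  20:761  21:3514  22:1074  23:3177
  24:133  25:2081  26:1786  27:1081  28:549  29:227  30:1085  31:762
  32:2567  33:1659  34:1320  35:2273  36:7  37:1373  38:94  39:3005
  40:2977  41:1486  42:1110  43:1093  44:1188  45:3246  46:2807  47:2436
  48:1685  49:704  50:1479  51:3738  52:999  53:2184  54:269  55:1321
  56:1326  57:592  58:3517  59:2234  60:931  61:2564  62:499  63:3566
Giant step factor: 3054^(-64) ≡ 785 (mod 4001).
Scan 541·785^i mod 4001 for i = 0, 1, …:
  i=0: 541   i=1: 579   i=2: 2402   i=3: 1099
  i=4: 2500   i=5: 2010   i=6: 1456   i=7: 2675
  i=8: 3351   i=9: 1878     …   i=38: 49
  i=39: 2456
Match at i=39, j=8: x = 39·64 + 8 = 2504.

2504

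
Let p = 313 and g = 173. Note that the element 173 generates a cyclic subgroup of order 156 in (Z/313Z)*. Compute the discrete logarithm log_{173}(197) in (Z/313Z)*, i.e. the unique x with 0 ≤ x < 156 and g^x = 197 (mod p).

Successive powers of 173 modulo 313:
  173^0=1  173^1=173  173^2=194  173^3=71  173^4=76  173^5=2
  173^6=33  173^7=75  173^8=142  173^9=152  173^10=4  173^11=66
  173^12=150  173^13=284  173^14=304  173^15=8  173^16=132  173^17=300
  173^18=255  173^19=295  173^20=16  173^21=264  173^22=287  173^23=197
So 173^23 ≡ 197 (mod 313), giving x = 23.

23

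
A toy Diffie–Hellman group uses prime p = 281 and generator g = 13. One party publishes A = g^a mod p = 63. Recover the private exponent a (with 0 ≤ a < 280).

176

Baby-step giant-step with m = ceil(sqrt(280)) = 17.
Baby table (13^j mod 281 for j=0..16):
  0:1  1:13  2:169  3:230  4:180  5:92  6:72  7:93
  8:85  9:262  10:34  11:161  12:126  13:233  14:219  15:37
  16:200
Giant step factor: 13^(-17) ≡ 95 (mod 281).
Scan 63·95^i mod 281 for i = 0, 1, …:
  i=0: 63   i=1: 84   i=2: 112   i=3: 243
  i=4: 43   i=5: 151   i=6: 14   i=7: 206
  i=8: 181   i=9: 54   i=10: 72
Match at i=10, j=6: a = 10·17 + 6 = 176.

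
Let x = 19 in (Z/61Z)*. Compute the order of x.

The order of 19 must divide p − 1 = 60 = 2^2 · 3 · 5.
Divisors: 1, 2, 3, 4, 5, 6, 10, 12, 15, 20, 30, 60.
Check each in increasing order: 19^1 ≡ 19;  19^2 ≡ 56;  19^3 ≡ 27;  19^4 ≡ 25;  19^5 ≡ 48;  19^6 ≡ 58;  19^10 ≡ 47;  19^12 ≡ 9;  19^15 ≡ 60;  19^20 ≡ 13;  19^30 ≡ 1.
Smallest exponent giving 1 is 30.

30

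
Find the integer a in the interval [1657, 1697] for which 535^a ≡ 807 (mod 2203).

Compute 535^1657 mod 2203 = 180, then multiply by 535 repeatedly:
  535^1657=180  535^1658=1571  535^1659=1142  535^1660=739  535^1661=1028
  535^1662=1433  535^1663=11  535^1664=1479  535^1665=388  535^1666=498
  535^1667=2070  535^1668=1544  535^1669=2118  535^1670=788  535^1671=807
Found 807 at exponent 1671.

1671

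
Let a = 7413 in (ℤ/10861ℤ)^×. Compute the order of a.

The order of 7413 must divide p − 1 = 10860 = 2^2 · 3 · 5 · 181.
Divisors: 1, 2, 3, 4, 5, 6, 10, 12, 15, 20, 30, 60, 181, 362, 543, 724, 905, 1086, 1810, 2172, 2715, 3620, 5430, 10860.
Check each in increasing order: 7413^1 ≡ 7413;  7413^2 ≡ 6770;  7413^3 ≡ 8190;  7413^4 ≡ 10341;  7413^5 ≡ 895;  7413^6 ≡ 9425;  7413^10 ≡ 8172;  7413^12 ≡ 9367;  7413^15 ≡ 4487;  7413^20 ≡ 8156;  7413^30 ≡ 7736;  7413^60 ≡ 1586;  7413^181 ≡ 8857;  7413^362 ≡ 8307;  7413^543 ≡ 2685;  7413^724 ≡ 6316;  7413^905 ≡ 6662;  7413^1086 ≡ 8382;  7413^1810 ≡ 4198;  7413^2172 ≡ 8976;  7413^2715 ≡ 1.
Smallest exponent giving 1 is 2715.

2715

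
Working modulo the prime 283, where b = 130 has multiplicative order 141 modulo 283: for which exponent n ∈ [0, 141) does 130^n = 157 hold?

124

Baby-step giant-step with m = ceil(sqrt(141)) = 12.
Baby table (130^j mod 283 for j=0..11):
  0:1  1:130  2:203  3:71  4:174  5:263  6:230  7:185
  8:278  9:199  10:117  11:211
Giant step factor: 130^(-12) ≡ 256 (mod 283).
Scan 157·256^i mod 283 for i = 0, 1, …:
  i=0: 157   i=1: 6   i=2: 121   i=3: 129
  i=4: 196   i=5: 85   i=6: 252   i=7: 271
  i=8: 41   i=9: 25   i=10: 174
Match at i=10, j=4: n = 10·12 + 4 = 124.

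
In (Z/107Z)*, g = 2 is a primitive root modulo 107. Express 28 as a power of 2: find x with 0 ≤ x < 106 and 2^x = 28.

45

Baby-step giant-step with m = ceil(sqrt(106)) = 11.
Baby table (2^j mod 107 for j=0..10):
  0:1  1:2  2:4  3:8  4:16  5:32  6:64  7:21
  8:42  9:84  10:61
Giant step factor: 2^(-11) ≡ 50 (mod 107).
Scan 28·50^i mod 107 for i = 0, 1, …:
  i=0: 28   i=1: 9   i=2: 22   i=3: 30
  i=4: 2
Match at i=4, j=1: x = 4·11 + 1 = 45.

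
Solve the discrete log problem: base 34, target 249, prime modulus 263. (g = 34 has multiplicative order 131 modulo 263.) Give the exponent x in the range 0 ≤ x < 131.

119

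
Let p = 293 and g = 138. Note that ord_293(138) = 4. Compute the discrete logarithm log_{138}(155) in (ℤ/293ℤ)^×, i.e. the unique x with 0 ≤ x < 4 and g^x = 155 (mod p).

3

Successive powers of 138 modulo 293:
  138^0=1  138^1=138  138^2=292  138^3=155
So 138^3 ≡ 155 (mod 293), giving x = 3.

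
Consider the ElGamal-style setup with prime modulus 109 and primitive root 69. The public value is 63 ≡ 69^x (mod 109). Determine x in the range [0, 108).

36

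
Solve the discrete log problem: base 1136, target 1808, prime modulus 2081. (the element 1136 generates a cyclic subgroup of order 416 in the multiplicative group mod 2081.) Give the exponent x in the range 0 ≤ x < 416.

Baby-step giant-step with m = ceil(sqrt(416)) = 21.
Baby table (1136^j mod 2081 for j=0..20):
  0:1  1:1136  2:276  3:1386  4:1260  5:1713  6:233  7:401
  8:1878  9:383  10:159  11:1658  12:183  13:1869  14:564  15:1837
  16:1670  17:1329  18:1019  19:548  20:309
Giant step factor: 1136^(-21) ≡ 363 (mod 2081).
Scan 1808·363^i mod 2081 for i = 0, 1, …:
  i=0: 1808   i=1: 789   i=2: 1310   i=3: 1062
  i=4: 521   i=5: 1833   i=6: 1540   i=7: 1312
  i=8: 1788   i=9: 1853   i=10: 476   i=11: 65
  i=12: 704   i=13: 1670
Match at i=13, j=16: x = 13·21 + 16 = 289.

289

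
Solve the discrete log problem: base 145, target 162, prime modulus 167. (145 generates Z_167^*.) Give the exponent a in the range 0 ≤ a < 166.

Baby-step giant-step with m = ceil(sqrt(166)) = 13.
Baby table (145^j mod 167 for j=0..12):
  0:1  1:145  2:150  3:40  4:122  5:155  6:97  7:37
  8:21  9:39  10:144  11:5  12:57
Giant step factor: 145^(-13) ≡ 55 (mod 167).
Scan 162·55^i mod 167 for i = 0, 1, …:
  i=0: 162   i=1: 59   i=2: 72   i=3: 119
  i=4: 32   i=5: 90   i=6: 107   i=7: 40
Match at i=7, j=3: a = 7·13 + 3 = 94.

94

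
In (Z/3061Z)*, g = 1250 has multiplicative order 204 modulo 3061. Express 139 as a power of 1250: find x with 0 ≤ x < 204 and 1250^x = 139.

Baby-step giant-step with m = ceil(sqrt(204)) = 15.
Baby table (1250^j mod 3061 for j=0..14):
  0:1  1:1250  2:1390  3:1913  4:609  5:2122  6:1674  7:1837
  8:500  9:556  10:153  11:1468  12:1461  13:1894  14:1347
Giant step factor: 1250^(-15) ≡ 903 (mod 3061).
Scan 139·903^i mod 3061 for i = 0, 1, …:
  i=0: 139   i=1: 16   i=2: 2204   i=3: 562
  i=4: 2421   i=5: 609
Match at i=5, j=4: x = 5·15 + 4 = 79.

79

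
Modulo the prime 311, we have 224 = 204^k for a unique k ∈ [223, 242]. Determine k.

Compute 204^223 mod 311 = 271, then multiply by 204 repeatedly:
  204^223=271  204^224=237  204^225=143  204^226=249  204^227=103
  204^228=175  204^229=246  204^230=113  204^231=38  204^232=288
  204^233=284  204^234=90  204^235=11  204^236=67  204^237=295
  204^238=157  204^239=306  204^240=224
Found 224 at exponent 240.

240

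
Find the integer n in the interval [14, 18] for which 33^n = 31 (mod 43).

Compute 33^14 mod 43 = 36, then multiply by 33 repeatedly:
  33^14=36  33^15=27  33^16=31
Found 31 at exponent 16.

16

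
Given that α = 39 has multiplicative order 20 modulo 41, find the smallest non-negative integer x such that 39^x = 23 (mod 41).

Successive powers of 39 modulo 41:
  39^0=1  39^1=39  39^2=4  39^3=33  39^4=16  39^5=9
  39^6=23
So 39^6 ≡ 23 (mod 41), giving x = 6.

6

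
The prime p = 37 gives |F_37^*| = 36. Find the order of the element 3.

18

The order of 3 must divide p − 1 = 36 = 2^2 · 3^2.
Divisors: 1, 2, 3, 4, 6, 9, 12, 18, 36.
Check each in increasing order: 3^1 ≡ 3;  3^2 ≡ 9;  3^3 ≡ 27;  3^4 ≡ 7;  3^6 ≡ 26;  3^9 ≡ 36;  3^12 ≡ 10;  3^18 ≡ 1.
Smallest exponent giving 1 is 18.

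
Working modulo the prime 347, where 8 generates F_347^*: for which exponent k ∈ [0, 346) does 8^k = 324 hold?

88

Baby-step giant-step with m = ceil(sqrt(346)) = 19.
Baby table (8^j mod 347 for j=0..18):
  0:1  1:8  2:64  3:165  4:279  5:150  6:159  7:231
  8:113  9:210  10:292  11:254  12:297  13:294  14:270  15:78
  16:277  17:134  18:31
Giant step factor: 8^(-19) ≡ 7 (mod 347).
Scan 324·7^i mod 347 for i = 0, 1, …:
  i=0: 324   i=1: 186   i=2: 261   i=3: 92
  i=4: 297
Match at i=4, j=12: k = 4·19 + 12 = 88.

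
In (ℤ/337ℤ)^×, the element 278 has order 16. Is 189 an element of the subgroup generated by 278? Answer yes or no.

⟨278⟩ has order 16; its elements mod 337 are {1, 30, 40, 59, 85, 111, 146, 148, 189, 191, 226, 252, 278, 297, 307, 336}.
189 is in this set.

yes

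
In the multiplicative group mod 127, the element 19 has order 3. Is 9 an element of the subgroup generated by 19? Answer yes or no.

9 ∈ ⟨19⟩ iff 9^3 ≡ 1 (mod 127), since |⟨19⟩| = 3.
9^3 mod 127 = 94.
Since 94 ≠ 1, 9 does not lie in the subgroup.

no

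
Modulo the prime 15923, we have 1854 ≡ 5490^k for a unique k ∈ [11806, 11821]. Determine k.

11808

Compute 5490^11806 mod 15923 = 11143, then multiply by 5490 repeatedly:
  5490^11806=11143  5490^11807=14827  5490^11808=1854
Found 1854 at exponent 11808.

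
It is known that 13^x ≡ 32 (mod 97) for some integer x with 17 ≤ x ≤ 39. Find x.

Compute 13^17 mod 97 = 80, then multiply by 13 repeatedly:
  13^17=80  13^18=70  13^19=37  13^20=93  13^21=45
  13^22=3  13^23=39  13^24=22  13^25=92  13^26=32
Found 32 at exponent 26.

26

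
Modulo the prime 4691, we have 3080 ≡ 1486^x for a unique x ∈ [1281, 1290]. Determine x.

1281

Compute 1486^1281 mod 4691 = 3080, then multiply by 1486 repeatedly:
  1486^1281=3080
Found 3080 at exponent 1281.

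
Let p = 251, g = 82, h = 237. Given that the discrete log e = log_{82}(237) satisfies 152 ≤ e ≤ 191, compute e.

172

Compute 82^152 mod 251 = 195, then multiply by 82 repeatedly:
  82^152=195  82^153=177  82^154=207  82^155=157  82^156=73
  82^157=213  82^158=147  82^159=6  82^160=241  82^161=184
  82^162=28  82^163=37  82^164=22  82^165=47  82^166=89
  82^167=19  82^168=52  82^169=248  82^170=5  82^171=159
  82^172=237
Found 237 at exponent 172.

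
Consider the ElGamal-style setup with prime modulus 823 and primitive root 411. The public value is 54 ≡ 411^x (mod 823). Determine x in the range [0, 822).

Baby-step giant-step with m = ceil(sqrt(822)) = 29.
Baby table (411^j mod 823 for j=0..28):
  0:1  1:411  2:206  3:720  4:463  5:180  6:733  7:45
  8:389  9:217  10:303  11:260  12:693  13:65  14:379  15:222
  16:712  17:467  18:178  19:734  20:456  21:595  22:114  23:766
  24:440  25:603  26:110  27:768  28:439
Giant step factor: 411^(-29) ≡ 793 (mod 823).
Scan 54·793^i mod 823 for i = 0, 1, …:
  i=0: 54   i=1: 26   i=2: 43   i=3: 356
  i=4: 19   i=5: 253   i=6: 640   i=7: 552
  i=8: 723   i=9: 531     …   i=16: 490
  i=17: 114
Match at i=17, j=22: x = 17·29 + 22 = 515.

515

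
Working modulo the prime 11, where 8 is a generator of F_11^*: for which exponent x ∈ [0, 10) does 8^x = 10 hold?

Successive powers of 8 modulo 11:
  8^0=1  8^1=8  8^2=9  8^3=6  8^4=4  8^5=10
So 8^5 ≡ 10 (mod 11), giving x = 5.

5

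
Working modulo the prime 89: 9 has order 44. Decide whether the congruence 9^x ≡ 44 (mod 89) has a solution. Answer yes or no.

yes

44 ∈ ⟨9⟩ iff 44^44 ≡ 1 (mod 89), since |⟨9⟩| = 44.
44^44 mod 89 = 1.
Since 1 = 1, 44 lies in the subgroup.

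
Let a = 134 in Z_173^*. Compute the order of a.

The order of 134 must divide p − 1 = 172 = 2^2 · 43.
Divisors: 1, 2, 4, 43, 86, 172.
Check each in increasing order: 134^1 ≡ 134;  134^2 ≡ 137;  134^4 ≡ 85;  134^43 ≡ 93;  134^86 ≡ 172;  134^172 ≡ 1.
Smallest exponent giving 1 is 172.

172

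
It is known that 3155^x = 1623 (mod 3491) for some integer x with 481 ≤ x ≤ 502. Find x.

Compute 3155^481 mod 3491 = 620, then multiply by 3155 repeatedly:
  3155^481=620  3155^482=1140  3155^483=970  3155^484=2234  3155^485=3432
  3155^486=2369  3155^487=3455  3155^488=1623
Found 1623 at exponent 488.

488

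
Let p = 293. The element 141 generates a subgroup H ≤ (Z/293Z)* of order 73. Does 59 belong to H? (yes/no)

59 ∈ ⟨141⟩ iff 59^73 ≡ 1 (mod 293), since |⟨141⟩| = 73.
59^73 mod 293 = 1.
Since 1 = 1, 59 lies in the subgroup.

yes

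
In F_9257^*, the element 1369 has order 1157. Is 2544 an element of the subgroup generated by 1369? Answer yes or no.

yes

2544 ∈ ⟨1369⟩ iff 2544^1157 ≡ 1 (mod 9257), since |⟨1369⟩| = 1157.
2544^1157 mod 9257 = 1.
Since 1 = 1, 2544 lies in the subgroup.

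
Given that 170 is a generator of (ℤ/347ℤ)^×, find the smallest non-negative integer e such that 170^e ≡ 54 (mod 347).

13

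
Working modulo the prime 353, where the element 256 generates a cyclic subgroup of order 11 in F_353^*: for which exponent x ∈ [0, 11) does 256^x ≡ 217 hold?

9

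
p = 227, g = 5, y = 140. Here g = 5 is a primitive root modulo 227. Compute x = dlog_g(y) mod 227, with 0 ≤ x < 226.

Baby-step giant-step with m = ceil(sqrt(226)) = 16.
Baby table (5^j mod 227 for j=0..15):
  0:1  1:5  2:25  3:125  4:171  5:174  6:189  7:37
  8:185  9:17  10:85  11:198  12:82  13:183  14:7  15:35
Giant step factor: 5^(-16) ≡ 48 (mod 227).
Scan 140·48^i mod 227 for i = 0, 1, …:
  i=0: 140   i=1: 137   i=2: 220   i=3: 118
  i=4: 216   i=5: 153   i=6: 80   i=7: 208
  i=8: 223   i=9: 35
Match at i=9, j=15: x = 9·16 + 15 = 159.

159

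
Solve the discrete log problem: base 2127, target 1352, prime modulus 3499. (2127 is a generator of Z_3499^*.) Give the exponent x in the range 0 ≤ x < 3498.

Baby-step giant-step with m = ceil(sqrt(3498)) = 60.
Baby table (2127^j mod 3499 for j=0..59):
  0:1  1:2127  2:3421  3:2046  4:2585  5:1366  6:1312  7:1921
  8:2634  9:619  10:989  11:704  12:3335  13:1072  14:2295  15:360
  16:2938  17:3411  18:1770  19:3365  20:1900  21:3454  22:2257  23:11
  24:2403  25:2641  26:1512  27:443  28:1030  29:436  30:137  31:982
  32:3310  33:382  34:746  35:1695  36:1295  37:752  38:461  39:827
  40:2531  41:1975  42:2025  43:3405  44:3004  45:334  46:121  47:1940
  48:1059  49:2636  50:1374  51:833  52:1297  53:1507  54:305  55:1420
  56:703  57:1208  58:1150  59:249
Giant step factor: 2127^(-60) ≡ 195 (mod 3499).
Scan 1352·195^i mod 3499 for i = 0, 1, …:
  i=0: 1352   i=1: 1215   i=2: 2492   i=3: 3078
  i=4: 1881   i=5: 2899   i=6: 1966   i=7: 1979
  i=8: 1015   i=9: 1981     …   i=17: 3348
  i=18: 2046
Match at i=18, j=3: x = 18·60 + 3 = 1083.

1083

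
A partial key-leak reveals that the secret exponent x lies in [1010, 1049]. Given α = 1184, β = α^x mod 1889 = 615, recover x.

1028

Compute 1184^1010 mod 1889 = 210, then multiply by 1184 repeatedly:
  1184^1010=210  1184^1011=1181  1184^1012=444  1184^1013=554  1184^1014=453
  1184^1015=1765  1184^1016=526  1184^1017=1303  1184^1018=1328  1184^1019=704
  1184^1020=487  1184^1021=463  1184^1022=382  1184^1023=817  1184^1024=160
  1184^1025=540  1184^1026=878  1184^1027=602  1184^1028=615
Found 615 at exponent 1028.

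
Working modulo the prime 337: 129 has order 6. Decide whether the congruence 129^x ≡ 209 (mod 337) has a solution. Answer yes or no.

yes

⟨129⟩ has order 6; its elements mod 337 are {1, 128, 129, 208, 209, 336}.
209 is in this set.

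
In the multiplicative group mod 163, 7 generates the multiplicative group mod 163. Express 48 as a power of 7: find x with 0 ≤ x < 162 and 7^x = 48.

Baby-step giant-step with m = ceil(sqrt(162)) = 13.
Baby table (7^j mod 163 for j=0..12):
  0:1  1:7  2:49  3:17  4:119  5:18  6:126  7:67
  8:143  9:23  10:161  11:149  12:65
Giant step factor: 7^(-13) ≡ 139 (mod 163).
Scan 48·139^i mod 163 for i = 0, 1, …:
  i=0: 48   i=1: 152   i=2: 101   i=3: 21
  i=4: 148   i=5: 34   i=6: 162   i=7: 24
  i=8: 76   i=9: 132   i=10: 92   i=11: 74
  i=12: 17
Match at i=12, j=3: x = 12·13 + 3 = 159.

159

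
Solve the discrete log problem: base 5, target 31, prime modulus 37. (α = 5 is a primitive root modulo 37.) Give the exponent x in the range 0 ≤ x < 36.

Successive powers of 5 modulo 37:
  5^0=1  5^1=5  5^2=25  5^3=14  5^4=33  5^5=17
  5^6=11  5^7=18  5^8=16  5^9=6  5^10=30  5^11=2
  5^12=10  5^13=13  5^14=28  5^15=29  5^16=34  5^17=22
  5^18=36  5^19=32  5^20=12  5^21=23  5^22=4  5^23=20
  5^24=26  5^25=19  5^26=21  5^27=31
So 5^27 ≡ 31 (mod 37), giving x = 27.

27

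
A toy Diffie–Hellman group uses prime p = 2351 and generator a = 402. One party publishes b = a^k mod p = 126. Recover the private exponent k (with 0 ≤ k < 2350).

954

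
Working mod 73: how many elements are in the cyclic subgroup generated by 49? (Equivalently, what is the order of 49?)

The order of 49 must divide p − 1 = 72 = 2^3 · 3^2.
Divisors: 1, 2, 3, 4, 6, 8, 9, 12, 18, 24, 36, 72.
Check each in increasing order: 49^1 ≡ 49;  49^2 ≡ 65;  49^3 ≡ 46;  49^4 ≡ 64;  49^6 ≡ 72;  49^8 ≡ 8;  49^9 ≡ 27;  49^12 ≡ 1.
Smallest exponent giving 1 is 12.

12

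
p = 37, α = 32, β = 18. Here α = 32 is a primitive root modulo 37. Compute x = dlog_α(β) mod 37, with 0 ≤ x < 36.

25

Successive powers of 32 modulo 37:
  32^0=1  32^1=32  32^2=25  32^3=23  32^4=33  32^5=20
  32^6=11  32^7=19  32^8=16  32^9=31  32^10=30  32^11=35
  32^12=10  32^13=24  32^14=28  32^15=8  32^16=34  32^17=15
  32^18=36  32^19=5  32^20=12  32^21=14  32^22=4  32^23=17
  32^24=26  32^25=18
So 32^25 ≡ 18 (mod 37), giving x = 25.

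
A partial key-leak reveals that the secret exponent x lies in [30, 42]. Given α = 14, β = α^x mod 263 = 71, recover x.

39

Compute 14^30 mod 263 = 256, then multiply by 14 repeatedly:
  14^30=256  14^31=165  14^32=206  14^33=254  14^34=137
  14^35=77  14^36=26  14^37=101  14^38=99  14^39=71
Found 71 at exponent 39.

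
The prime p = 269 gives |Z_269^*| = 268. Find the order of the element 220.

67

The order of 220 must divide p − 1 = 268 = 2^2 · 67.
Divisors: 1, 2, 4, 67, 134, 268.
Check each in increasing order: 220^1 ≡ 220;  220^2 ≡ 249;  220^4 ≡ 131;  220^67 ≡ 1.
Smallest exponent giving 1 is 67.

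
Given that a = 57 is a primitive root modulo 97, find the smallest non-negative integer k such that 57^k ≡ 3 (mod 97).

10

Successive powers of 57 modulo 97:
  57^0=1  57^1=57  57^2=48  57^3=20  57^4=73  57^5=87
  57^6=12  57^7=5  57^8=91  57^9=46  57^10=3
So 57^10 ≡ 3 (mod 97), giving k = 10.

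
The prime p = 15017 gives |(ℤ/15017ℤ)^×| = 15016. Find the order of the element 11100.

The order of 11100 must divide p − 1 = 15016 = 2^3 · 1877.
Divisors: 1, 2, 4, 8, 1877, 3754, 7508, 15016.
Check each in increasing order: 11100^1 ≡ 11100;  11100^2 ≡ 10532;  11100^4 ≡ 7462;  11100^8 ≡ 13425;  11100^1877 ≡ 1.
Smallest exponent giving 1 is 1877.

1877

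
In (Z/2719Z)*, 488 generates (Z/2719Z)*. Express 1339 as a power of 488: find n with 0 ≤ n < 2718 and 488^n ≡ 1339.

Baby-step giant-step with m = ceil(sqrt(2718)) = 53.
Baby table (488^j mod 2719 for j=0..52):
  0:1  1:488  2:1591  3:1493  4:2611  5:1676  6:2188  7:1896
  8:788  9:1165  10:249  11:1876  12:1904  13:1973  14:298  15:1317
  16:1012  17:1717  18:444  19:1871  20:2183  21:2175  22:990  23:1857
  24:789  25:1653  26:1840  27:650  28:1796  29:930  30:2486  31:494
  32:1800  33:163  34:693  35:1028  36:1368  37:1429  38:1288  39:455
  40:1801  41:651  42:2284  43:2521  44:1260  45:386  46:757  47:2351
  48:2589  49:1816  50:2533  51:1678  52:445
Giant step factor: 488^(-53) ≡ 1503 (mod 2719).
Scan 1339·1503^i mod 2719 for i = 0, 1, …:
  i=0: 1339   i=1: 457   i=2: 1683   i=3: 879
  i=4: 2422   i=5: 2244   i=6: 1172   i=7: 2323
  i=8: 273   i=9: 2469     …   i=28: 2628
  i=29: 1896
Match at i=29, j=7: n = 29·53 + 7 = 1544.

1544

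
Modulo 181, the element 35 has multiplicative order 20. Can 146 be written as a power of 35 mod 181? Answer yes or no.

yes

⟨35⟩ has order 20; its elements mod 181 are {1, 19, 22, 31, 35, 42, 46, 56, 59, 74, 107, 122, 125, 135, 139, 146, 150, 159, 162, 180}.
146 is in this set.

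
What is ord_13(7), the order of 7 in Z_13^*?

The order of 7 must divide p − 1 = 12 = 2^2 · 3.
Divisors: 1, 2, 3, 4, 6, 12.
Check each in increasing order: 7^1 ≡ 7;  7^2 ≡ 10;  7^3 ≡ 5;  7^4 ≡ 9;  7^6 ≡ 12;  7^12 ≡ 1.
Smallest exponent giving 1 is 12.

12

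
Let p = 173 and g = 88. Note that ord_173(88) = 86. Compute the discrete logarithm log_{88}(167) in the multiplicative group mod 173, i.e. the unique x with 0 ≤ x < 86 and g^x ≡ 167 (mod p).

Baby-step giant-step with m = ceil(sqrt(86)) = 10.
Baby table (88^j mod 173 for j=0..9):
  0:1  1:88  2:132  3:25  4:124  5:13  6:106  7:159
  8:152  9:55
Giant step factor: 88^(-10) ≡ 43 (mod 173).
Scan 167·43^i mod 173 for i = 0, 1, …:
  i=0: 167   i=1: 88
Match at i=1, j=1: x = 1·10 + 1 = 11.

11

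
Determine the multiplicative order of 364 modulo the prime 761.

The order of 364 must divide p − 1 = 760 = 2^3 · 5 · 19.
Divisors: 1, 2, 4, 5, 8, 10, 19, 20, 38, 40, 76, 95, 152, 190, 380, 760.
Check each in increasing order: 364^1 ≡ 364;  364^2 ≡ 82;  364^4 ≡ 636;  364^5 ≡ 160;  364^8 ≡ 405;  364^10 ≡ 487;  364^19 ≡ 39;  364^20 ≡ 498;  364^38 ≡ 760;  364^40 ≡ 679;  364^76 ≡ 1.
Smallest exponent giving 1 is 76.

76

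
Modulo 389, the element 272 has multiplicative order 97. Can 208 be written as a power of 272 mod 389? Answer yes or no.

yes

208 ∈ ⟨272⟩ iff 208^97 ≡ 1 (mod 389), since |⟨272⟩| = 97.
208^97 mod 389 = 1.
Since 1 = 1, 208 lies in the subgroup.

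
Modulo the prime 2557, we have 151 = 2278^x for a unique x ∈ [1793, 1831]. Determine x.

1825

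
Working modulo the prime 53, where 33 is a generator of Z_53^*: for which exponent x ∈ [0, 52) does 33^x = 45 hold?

51

Baby-step giant-step with m = ceil(sqrt(52)) = 8.
Baby table (33^j mod 53 for j=0..7):
  0:1  1:33  2:29  3:3  4:46  5:34  6:9  7:32
Giant step factor: 33^(-8) ≡ 13 (mod 53).
Scan 45·13^i mod 53 for i = 0, 1, …:
  i=0: 45   i=1: 2   i=2: 26   i=3: 20
  i=4: 48   i=5: 41   i=6: 3
Match at i=6, j=3: x = 6·8 + 3 = 51.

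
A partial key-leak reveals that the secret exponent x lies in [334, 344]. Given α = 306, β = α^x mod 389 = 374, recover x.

Compute 306^334 mod 389 = 54, then multiply by 306 repeatedly:
  306^334=54  306^335=186  306^336=122  306^337=377  306^338=218
  306^339=189  306^340=262  306^341=38  306^342=347  306^343=374
Found 374 at exponent 343.

343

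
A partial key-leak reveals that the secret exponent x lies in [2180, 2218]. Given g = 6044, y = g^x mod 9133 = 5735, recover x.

2218

Compute 6044^2180 mod 9133 = 8588, then multiply by 6044 repeatedly:
  6044^2180=8588  6044^2181=3033  6044^2182=1521  6044^2183=5126  6044^2184=2408
  6044^2185=5083  6044^2186=7373  6044^2187=2505  6044^2188=6839  6044^2189=8091
  6044^2190=3922  6044^2191=4433  6044^2192=5963  6044^2193=1554  6044^2194=3652
  6044^2195=7360  6044^2196=6130  6044^2197=6272  6044^2198=6018  6044^2199=5186
  6044^2200=8861  6044^2201=9105  6044^2202=4295  6044^2203=2994  6044^2204=3263
  6044^2205=3425  6044^2206=5322  6044^2207=8875  6044^2208=2391  6044^2209=2798
  6044^2210=5929  6044^2211=6117  6044^2212=764  6044^2213=5451  6044^2214=3113
  6044^2215=992  6044^2216=4400  6044^2217=7437  6044^2218=5735
Found 5735 at exponent 2218.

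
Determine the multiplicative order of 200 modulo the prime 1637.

The order of 200 must divide p − 1 = 1636 = 2^2 · 409.
Divisors: 1, 2, 4, 409, 818, 1636.
Check each in increasing order: 200^1 ≡ 200;  200^2 ≡ 712;  200^4 ≡ 1111;  200^409 ≡ 316;  200^818 ≡ 1636;  200^1636 ≡ 1.
Smallest exponent giving 1 is 1636.

1636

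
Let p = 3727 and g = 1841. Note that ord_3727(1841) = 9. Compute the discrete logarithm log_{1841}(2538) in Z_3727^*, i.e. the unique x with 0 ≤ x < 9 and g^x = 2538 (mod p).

Successive powers of 1841 modulo 3727:
  1841^0=1  1841^1=1841  1841^2=1438  1841^3=1188  1841^4=3086  1841^5=1378
  1841^6=2538
So 1841^6 ≡ 2538 (mod 3727), giving x = 6.

6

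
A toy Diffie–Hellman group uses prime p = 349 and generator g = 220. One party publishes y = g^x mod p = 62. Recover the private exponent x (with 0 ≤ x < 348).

49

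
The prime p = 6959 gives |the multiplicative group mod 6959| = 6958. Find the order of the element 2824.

6958

The order of 2824 must divide p − 1 = 6958 = 2 · 7^2 · 71.
Divisors: 1, 2, 7, 14, 49, 71, 98, 142, 497, 994, 3479, 6958.
Check each in increasing order: 2824^1 ≡ 2824;  2824^2 ≡ 6921;  2824^7 ≡ 4484;  2824^14 ≡ 1705;  2824^49 ≡ 1915;  2824^71 ≡ 3823;  2824^98 ≡ 6791;  2824^142 ≡ 1429;  2824^497 ≡ 4118;  2824^994 ≡ 5800;  2824^3479 ≡ 6958;  2824^6958 ≡ 1.
Smallest exponent giving 1 is 6958.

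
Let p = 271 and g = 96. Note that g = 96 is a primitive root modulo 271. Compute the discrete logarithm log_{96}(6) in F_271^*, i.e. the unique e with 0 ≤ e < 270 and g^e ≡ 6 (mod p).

263

Baby-step giant-step with m = ceil(sqrt(270)) = 17.
Baby table (96^j mod 271 for j=0..16):
  0:1  1:96  2:2  3:192  4:4  5:113  6:8  7:226
  8:16  9:181  10:32  11:91  12:64  13:182  14:128  15:93
  16:256
Giant step factor: 96^(-17) ≡ 51 (mod 271).
Scan 6·51^i mod 271 for i = 0, 1, …:
  i=0: 6   i=1: 35   i=2: 159   i=3: 250
  i=4: 13   i=5: 121   i=6: 209   i=7: 90
  i=8: 254   i=9: 217     …   i=14: 266
  i=15: 16
Match at i=15, j=8: e = 15·17 + 8 = 263.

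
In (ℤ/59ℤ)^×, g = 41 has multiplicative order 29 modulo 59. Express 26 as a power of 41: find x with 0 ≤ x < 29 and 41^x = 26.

24

Successive powers of 41 modulo 59:
  41^0=1  41^1=41  41^2=29  41^3=9  41^4=15  41^5=25
  41^6=22  41^7=17  41^8=48  41^9=21  41^10=35  41^11=19
  41^12=12  41^13=20  41^14=53  41^15=49  41^16=3  41^17=5
  41^18=28  41^19=27  41^20=45  41^21=16  41^22=7  41^23=51
  41^24=26
So 41^24 ≡ 26 (mod 59), giving x = 24.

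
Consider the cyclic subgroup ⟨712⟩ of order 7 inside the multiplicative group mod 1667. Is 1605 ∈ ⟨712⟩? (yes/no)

no

⟨712⟩ has order 7; its elements mod 1667 are {1, 176, 287, 502, 686, 712, 970}.
1605 is not in this set.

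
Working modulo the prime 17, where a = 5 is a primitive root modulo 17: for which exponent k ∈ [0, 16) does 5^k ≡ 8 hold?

2

Successive powers of 5 modulo 17:
  5^0=1  5^1=5  5^2=8
So 5^2 ≡ 8 (mod 17), giving k = 2.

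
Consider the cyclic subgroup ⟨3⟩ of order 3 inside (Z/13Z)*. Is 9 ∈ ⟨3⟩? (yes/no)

⟨3⟩ has order 3; its elements mod 13 are {1, 3, 9}.
9 is in this set.

yes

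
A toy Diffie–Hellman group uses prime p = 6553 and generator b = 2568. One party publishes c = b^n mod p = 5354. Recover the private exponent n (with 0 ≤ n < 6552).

6284

Baby-step giant-step with m = ceil(sqrt(6552)) = 81.
Baby table (2568^j mod 6553 for j=0..80):
  0:1  1:2568  2:2306  3:4449  4:3153  5:3949  6:3541  7:4277
  8:508  9:497  10:5014  11:5860  12:2792  13:874  14:3306  15:3673
  16:2497  17:3462  18:4548  19:1818  20:2888  21:4941  22:1880  23:4832
  24:3747  25:2492  26:3728  27:6124  28:5785  29:229  30:4855  31:3834
  32:3106  33:1207  34:7  35:4870  36:3036  37:4931  38:2412  39:1431
  40:5128  41:3727  42:3556  43:3479  44:2333  45:1702  46:6438  47:6118
  48:3483  49:6052  50:4373  51:4575  52:5624  53:6173  54:557  55:1822
  56:54  57:1059  58:17  59:4338  60:6437  61:3550  62:1177  63:1603
  64:1220  65:626  66:2083  67:1896  68:49  69:1325  70:1593  71:1752
  72:3778  73:3464  74:3131  75:6430  76:5233  77:4694  78:3225  79:5361
  80:5748
Giant step factor: 2568^(-81) ≡ 2307 (mod 6553).
Scan 5354·2307^i mod 6553 for i = 0, 1, …:
  i=0: 5354   i=1: 5826   i=2: 379   i=3: 2804
  i=4: 1017   i=5: 245   i=6: 1657   i=7: 2300
  i=8: 4723   i=9: 4875     …   i=76: 869
  i=77: 6118
Match at i=77, j=47: n = 77·81 + 47 = 6284.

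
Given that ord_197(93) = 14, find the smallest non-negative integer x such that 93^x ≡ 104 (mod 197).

8

Successive powers of 93 modulo 197:
  93^0=1  93^1=93  93^2=178  93^3=6  93^4=164  93^5=83
  93^6=36  93^7=196  93^8=104
So 93^8 ≡ 104 (mod 197), giving x = 8.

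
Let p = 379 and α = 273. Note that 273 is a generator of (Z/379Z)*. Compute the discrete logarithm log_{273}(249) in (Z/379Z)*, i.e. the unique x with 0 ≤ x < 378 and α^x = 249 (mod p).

Baby-step giant-step with m = ceil(sqrt(378)) = 20.
Baby table (273^j mod 379 for j=0..19):
  0:1  1:273  2:245  3:181  4:143  5:2  6:167  7:111
  8:362  9:286  10:4  11:334  12:222  13:345  14:193  15:8
  16:289  17:65  18:311  19:7
Giant step factor: 273^(-20) ≡ 308 (mod 379).
Scan 249·308^i mod 379 for i = 0, 1, …:
  i=0: 249   i=1: 134   i=2: 340   i=3: 116
  i=4: 102   i=5: 338   i=6: 258   i=7: 253
  i=8: 229   i=9: 38   i=10: 334
Match at i=10, j=11: x = 10·20 + 11 = 211.

211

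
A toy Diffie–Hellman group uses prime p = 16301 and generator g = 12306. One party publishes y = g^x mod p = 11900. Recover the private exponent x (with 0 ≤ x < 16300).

13095

Baby-step giant-step with m = ceil(sqrt(16300)) = 128.
Baby table (12306^j mod 16301 for j=0..127):
  0:1  1:12306  2:1346  3:2060  4:2305  5:1590  6:5340  7:4709
  8:15200  9:13526  10:1445  11:14080  12:5151  13:9918  14:5321  15:15410
  16:5927  17:6988  18:6553  19:171  20:1497  21:1952  22:9939  23:2931
  24:11074  25:284  26:6490  27:7341  28:14505  29:2580  30:11433  31:567
  32:674  33:13336  34:10649  35:2855  36:4975  37:12095  38:12940  39:11472
  40:7772  41:4265  42:12171  43:2738  44:15962  45:1322  46:134  47:2603
  48:1053  49:15224  50:15452  51:1147  52:14617  53:11568  54:15476  55:3073
  56:14319  57:12105  58:5592  59:8631  60:12071  61:11014  62:11770  63:7235
  64:14149  65:6613  66:4986  67:752  68:11445  69:1530  70:525  71:5454
  72:5707  73:5634  74:3851  75:3399  76:16029  77:10774  78:8811  79:10215
  80:8779  81:7647  82:14610  83:6931  84:6054  85:4954  86:14485  87:975
  88:814  89:8270  90:3477  91:14138  92:1655  93:6481  94:10694  95:2391
  96:341  97:6989  98:2558  99:1517  100:3557  101:4257  102:11529  103:8271
  104:15783  105:15484  106:3715  107:8786  108:12284  109:7731  110:5050  111:5888
  112:16084  113:2962  114:1336  115:9408  116:5146  117:13592  118:14892  119:5110
  120:10703  121:15339  122:12455  123:9228  124:7002  125:15827  126:2714  127:14036
Giant step factor: 12306^(-128) ≡ 12266 (mod 16301).
Scan 11900·12266^i mod 16301 for i = 0, 1, …:
  i=0: 11900   i=1: 6246   i=2: 15037   i=3: 14328
  i=4: 6167   i=5: 7782   i=6: 11657   i=7: 8691
  i=8: 11567   i=9: 13219     …   i=101: 1500
  i=102: 11472
Match at i=102, j=39: x = 102·128 + 39 = 13095.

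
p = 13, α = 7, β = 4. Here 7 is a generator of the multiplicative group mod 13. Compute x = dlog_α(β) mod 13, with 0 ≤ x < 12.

10

Successive powers of 7 modulo 13:
  7^0=1  7^1=7  7^2=10  7^3=5  7^4=9  7^5=11
  7^6=12  7^7=6  7^8=3  7^9=8  7^10=4
So 7^10 ≡ 4 (mod 13), giving x = 10.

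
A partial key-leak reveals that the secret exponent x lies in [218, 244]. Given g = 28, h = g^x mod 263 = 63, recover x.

Compute 28^218 mod 263 = 6, then multiply by 28 repeatedly:
  28^218=6  28^219=168  28^220=233  28^221=212  28^222=150
  28^223=255  28^224=39  28^225=40  28^226=68  28^227=63
Found 63 at exponent 227.

227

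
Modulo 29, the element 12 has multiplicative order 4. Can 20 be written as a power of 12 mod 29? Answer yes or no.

20 ∈ ⟨12⟩ iff 20^4 ≡ 1 (mod 29), since |⟨12⟩| = 4.
20^4 mod 29 = 7.
Since 7 ≠ 1, 20 does not lie in the subgroup.

no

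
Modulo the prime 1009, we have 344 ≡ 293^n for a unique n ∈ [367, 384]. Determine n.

369

Compute 293^367 mod 1009 = 917, then multiply by 293 repeatedly:
  293^367=917  293^368=287  293^369=344
Found 344 at exponent 369.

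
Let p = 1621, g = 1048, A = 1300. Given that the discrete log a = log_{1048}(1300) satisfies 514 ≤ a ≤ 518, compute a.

516

Compute 1048^514 mod 1621 = 409, then multiply by 1048 repeatedly:
  1048^514=409  1048^515=688  1048^516=1300
Found 1300 at exponent 516.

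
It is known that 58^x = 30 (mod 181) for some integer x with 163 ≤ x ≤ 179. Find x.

177

Compute 58^163 mod 181 = 171, then multiply by 58 repeatedly:
  58^163=171  58^164=144  58^165=26  58^166=60  58^167=41
  58^168=25  58^169=2  58^170=116  58^171=31  58^172=169
  58^173=28  58^174=176  58^175=72  58^176=13  58^177=30
Found 30 at exponent 177.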